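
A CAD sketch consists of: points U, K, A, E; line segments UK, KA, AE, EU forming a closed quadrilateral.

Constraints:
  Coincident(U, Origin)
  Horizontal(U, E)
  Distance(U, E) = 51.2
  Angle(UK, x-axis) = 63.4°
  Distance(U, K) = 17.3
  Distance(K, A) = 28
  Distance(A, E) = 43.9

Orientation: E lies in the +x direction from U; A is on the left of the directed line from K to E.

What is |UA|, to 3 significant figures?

44.9

U is at the origin; UE is horizontal with |UE| = 51.2 and E in +x, so E = (51.2, 0). UK runs at 63.4° with |UK| = 17.3, so K = (7.75, 15.5). A is determined by |KA| = 28.0 and |AE| = 43.9 together: it lies at the intersection of circle(K, 28.0) and circle(E, 43.9). With |KE| = 46.1, the foot of the radical line on KE is 10.7 from K and the perpendicular offset is √(28.0² − 10.7²) = 25.9. Taking the left-of-KE solution: A = (26.5, 36.3).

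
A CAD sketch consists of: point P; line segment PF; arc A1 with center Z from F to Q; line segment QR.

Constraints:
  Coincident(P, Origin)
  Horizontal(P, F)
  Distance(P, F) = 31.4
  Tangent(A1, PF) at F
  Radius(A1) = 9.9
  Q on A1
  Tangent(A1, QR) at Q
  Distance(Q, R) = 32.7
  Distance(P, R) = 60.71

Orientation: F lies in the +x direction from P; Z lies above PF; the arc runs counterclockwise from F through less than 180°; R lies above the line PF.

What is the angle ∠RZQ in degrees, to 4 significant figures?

73.16°

P is at the origin; PF is horizontal with |PF| = 31.4 and F on the +x side, so F = (31.40, 0.000). The tangent condition forces ZF to be normal to PF, so Z = F + (0, 9.9) = (31.40, 9.900). Since ZQ ⟂ QR (tangency), |ZR| = √(9.9² + 32.7²) = 34.17 regardless of where Q sits on A1. So R lies on both circle(P, 60.71) and circle(Z, 34.17); the above-PF intersection is R = (44.26, 41.55). Q is the foot of the tangent from R: Q = (41.26, 8.991).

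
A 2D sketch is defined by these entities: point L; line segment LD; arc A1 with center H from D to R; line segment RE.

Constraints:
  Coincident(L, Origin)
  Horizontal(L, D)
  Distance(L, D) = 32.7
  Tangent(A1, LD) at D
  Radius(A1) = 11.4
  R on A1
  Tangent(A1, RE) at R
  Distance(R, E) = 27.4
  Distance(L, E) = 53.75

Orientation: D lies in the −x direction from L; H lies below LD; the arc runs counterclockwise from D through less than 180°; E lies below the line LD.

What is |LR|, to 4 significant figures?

46.03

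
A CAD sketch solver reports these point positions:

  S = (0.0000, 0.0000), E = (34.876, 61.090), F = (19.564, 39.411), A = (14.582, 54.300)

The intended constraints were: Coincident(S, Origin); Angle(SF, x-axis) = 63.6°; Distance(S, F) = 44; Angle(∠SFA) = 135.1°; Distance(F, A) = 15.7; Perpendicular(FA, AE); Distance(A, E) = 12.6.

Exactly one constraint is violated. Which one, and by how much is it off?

Distance(A, E) = 12.6 — off by 8.80.

S = (0.00, 0.00) ✓; SF at 63.60° ✓; |SF| = 44.00 ✓; ∠SFA = 135.1° ✓; |FA| = 15.70 ✓; ∠(FA, AE) = 90.00° ✓; |AE| = 21.40 ✗.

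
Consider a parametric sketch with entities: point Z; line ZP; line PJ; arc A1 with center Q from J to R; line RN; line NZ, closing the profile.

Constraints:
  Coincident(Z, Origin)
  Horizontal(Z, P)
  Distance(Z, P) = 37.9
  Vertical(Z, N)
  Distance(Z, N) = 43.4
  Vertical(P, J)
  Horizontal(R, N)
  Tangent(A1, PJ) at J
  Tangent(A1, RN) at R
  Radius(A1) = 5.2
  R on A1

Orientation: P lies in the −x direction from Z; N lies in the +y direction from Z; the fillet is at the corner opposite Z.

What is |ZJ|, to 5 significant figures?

53.811

The virtual corner opposite Z is at (-37.900, 43.400). The tangent condition forces QJ to be normal to PJ and tangency of A1 to RN means the radius QR is perpendicular to RN, with radius 5.2, so the center Q sits 5.2 in from both sides at Q = (-32.700, 38.200). That places the tangent points at J = (-37.900, 38.200) on PJ and R = (-32.700, 43.400) on RN. Then |ZJ| = |J − Z| = 53.811.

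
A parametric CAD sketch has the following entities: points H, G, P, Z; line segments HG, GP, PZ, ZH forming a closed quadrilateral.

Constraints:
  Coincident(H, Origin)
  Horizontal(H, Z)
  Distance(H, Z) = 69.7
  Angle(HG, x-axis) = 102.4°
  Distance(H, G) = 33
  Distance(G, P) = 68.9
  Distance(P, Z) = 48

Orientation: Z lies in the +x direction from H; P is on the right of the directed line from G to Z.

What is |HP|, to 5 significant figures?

39.412

H is at the origin; H and Z share the same y with |HZ| = 69.7 and Z in +x, so Z = (69.7, 0). HG runs at 102.4° with |HG| = 33.0, so G = (-7.0863, 32.230). P is determined by |GP| = 68.9 and |PZ| = 48.0 together: it lies at the intersection of circle(G, 68.9) and circle(Z, 48.0). With |GZ| = 83.276, the foot of the radical line on GZ is 56.307 from G and the perpendicular offset is √(68.9² − 56.307²) = 39.708. Taking the right-of-GZ solution: P = (29.465, -26.175).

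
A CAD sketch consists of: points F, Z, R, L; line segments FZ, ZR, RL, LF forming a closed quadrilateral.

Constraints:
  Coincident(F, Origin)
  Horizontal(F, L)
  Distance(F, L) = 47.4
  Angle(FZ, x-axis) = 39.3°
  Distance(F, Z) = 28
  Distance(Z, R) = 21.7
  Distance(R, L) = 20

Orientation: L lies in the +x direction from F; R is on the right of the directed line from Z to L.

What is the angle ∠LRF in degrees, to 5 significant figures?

164.56°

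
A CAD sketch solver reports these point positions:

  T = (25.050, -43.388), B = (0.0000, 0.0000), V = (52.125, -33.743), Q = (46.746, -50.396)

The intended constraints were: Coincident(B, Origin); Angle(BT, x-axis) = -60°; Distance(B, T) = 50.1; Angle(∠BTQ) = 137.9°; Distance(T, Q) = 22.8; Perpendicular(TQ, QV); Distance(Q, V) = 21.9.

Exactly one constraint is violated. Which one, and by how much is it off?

Distance(Q, V) = 21.9 — off by 4.40.

B = (0.00, 0.00) ✓; BT at -60.00° ✓; |BT| = 50.10 ✓; ∠BTQ = 137.9° ✓; |TQ| = 22.80 ✓; ∠(TQ, QV) = 90.00° ✓; |QV| = 17.50 ✗.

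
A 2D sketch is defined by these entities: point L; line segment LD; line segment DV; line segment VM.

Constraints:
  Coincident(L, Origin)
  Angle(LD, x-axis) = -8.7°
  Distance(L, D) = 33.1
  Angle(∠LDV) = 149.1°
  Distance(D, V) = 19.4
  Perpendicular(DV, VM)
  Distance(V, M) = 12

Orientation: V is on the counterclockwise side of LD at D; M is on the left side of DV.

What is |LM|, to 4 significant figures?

48.06

L is at the origin; LD runs at -8.7° with length 33.1, so D = 33.1·(cos -8.7°, sin -8.7°) = (32.72, -5.007). ∠LDV = 149.1°, so DV runs at -8.7° + (180° − 149.1°) = 22.20° from the x-axis; with |DV| = 19.4, V = D + 19.4·(cos 22.20°, sin 22.20°) = (50.68, 2.323). DV is perpendicular to VM; with |VM| = 12.0 on the left of DV, M = V + 12.0·(-0.3778, 0.9259) = (46.15, 13.43). Then |LM| = |M − L| = 48.06.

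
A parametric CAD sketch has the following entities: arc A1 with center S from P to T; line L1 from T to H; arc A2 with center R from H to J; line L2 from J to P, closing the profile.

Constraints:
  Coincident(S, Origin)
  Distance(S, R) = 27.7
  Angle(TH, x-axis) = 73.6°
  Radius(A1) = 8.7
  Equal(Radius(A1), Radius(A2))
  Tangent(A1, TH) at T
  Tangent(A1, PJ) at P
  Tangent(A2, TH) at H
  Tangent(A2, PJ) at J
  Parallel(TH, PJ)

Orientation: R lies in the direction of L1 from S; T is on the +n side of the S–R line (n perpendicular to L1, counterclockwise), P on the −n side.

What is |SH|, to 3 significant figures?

29.0

Tangency of A1 to both parallel lines with radius 8.7 puts T and P at S ± 8.7·n: T = (-8.35, 2.46), P = (8.35, -2.46). Equal radii place H and J the same way about R: H = R + 8.7·n = (-0.525, 29.0), J = R − 8.7·n = (16.2, 24.1). Then |SH| = |H − S| = 29.0.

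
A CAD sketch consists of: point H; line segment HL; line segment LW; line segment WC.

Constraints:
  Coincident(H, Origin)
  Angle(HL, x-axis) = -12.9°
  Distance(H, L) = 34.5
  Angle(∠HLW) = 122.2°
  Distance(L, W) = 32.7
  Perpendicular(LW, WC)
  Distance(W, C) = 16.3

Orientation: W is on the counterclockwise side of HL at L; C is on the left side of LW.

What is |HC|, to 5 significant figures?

52.686

H is at the origin; HL runs at -12.9° with length 34.5, so L = 34.5·(cos -12.9°, sin -12.9°) = (33.629, -7.7021). ∠HLW = 122.2°, so LW runs at -12.9° + (180° − 122.2°) = 44.900° from the x-axis; with |LW| = 32.7, W = L + 32.7·(cos 44.900°, sin 44.900°) = (56.792, 15.380). The perpendicularity gives WC at right angles to LW; with |WC| = 16.3 on the left of LW, C = W + 16.3·(-0.70587, 0.70834) = (45.286, 26.926). Then |HC| = |C − H| = 52.686.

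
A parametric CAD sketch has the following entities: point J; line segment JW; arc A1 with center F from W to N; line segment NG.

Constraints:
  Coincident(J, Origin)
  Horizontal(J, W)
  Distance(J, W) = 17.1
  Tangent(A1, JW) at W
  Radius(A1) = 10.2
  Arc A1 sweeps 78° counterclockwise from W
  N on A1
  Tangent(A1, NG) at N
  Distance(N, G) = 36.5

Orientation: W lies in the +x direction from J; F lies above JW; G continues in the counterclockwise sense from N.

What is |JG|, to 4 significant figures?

55.84

J is at the origin; J and W share the same y with |JW| = 17.1 and W on the +x side, so W = (17.10, 0.000). The tangent condition forces FW to be normal to JW, so F = W + (0, 10.2) = (17.10, 10.20). On A1, W sits at bearing -90° from F; a 78° counterclockwise sweep puts N at bearing -12°, so N = F + 10.2·(cos -12°, sin -12°) = (27.08, 8.079). The tangent condition forces FN to be normal to NG, so NG runs along (−sin -12°, cos -12°); with |NG| = 36.5, G = (34.67, 43.78). Then |JG| = |G − J| = 55.84.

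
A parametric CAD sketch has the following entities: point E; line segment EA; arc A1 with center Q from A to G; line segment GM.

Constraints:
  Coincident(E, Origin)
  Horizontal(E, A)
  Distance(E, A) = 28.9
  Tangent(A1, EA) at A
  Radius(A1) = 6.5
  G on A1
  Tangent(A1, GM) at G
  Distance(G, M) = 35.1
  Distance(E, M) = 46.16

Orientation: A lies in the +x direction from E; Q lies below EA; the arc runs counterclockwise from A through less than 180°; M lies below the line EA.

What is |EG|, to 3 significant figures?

23.2

E is at the origin; EA is horizontal with |EA| = 28.9 and A on the +x side, so A = (28.9, 0.00). A1 meets EA tangentially, so QA is at right angles to EA, so Q = A + (0, -6.5) = (28.9, -6.50). Since QG ⟂ GM (tangency), |QM| = √(6.5² + 35.1²) = 35.7 regardless of where G sits on A1. So M lies on both circle(E, 46.16) and circle(Q, 35.7); the below-EA intersection is M = (20.7, -41.2). G is the foot of the tangent from M: G = (22.4, -6.19).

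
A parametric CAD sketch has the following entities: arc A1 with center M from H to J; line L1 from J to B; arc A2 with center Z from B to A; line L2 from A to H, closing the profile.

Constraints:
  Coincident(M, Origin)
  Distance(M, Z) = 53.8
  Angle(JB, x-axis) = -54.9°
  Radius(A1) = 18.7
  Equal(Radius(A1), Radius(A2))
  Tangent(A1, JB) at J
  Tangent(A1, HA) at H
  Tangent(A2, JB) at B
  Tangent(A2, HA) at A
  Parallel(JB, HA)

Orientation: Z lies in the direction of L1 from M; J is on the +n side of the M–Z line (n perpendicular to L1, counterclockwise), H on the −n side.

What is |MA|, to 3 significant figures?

57.0

The slot axis is L1's direction at -54.9°, so u = (cos -54.9°, sin -54.9°) = (0.575, -0.818) and n = (−sin -54.9°, cos -54.9°) = (0.818, 0.575). M is at the origin and Z lies 53.8 along u from M, so Z = 53.8·u = (30.9, -44.0). Tangency of A1 to both parallel lines with radius 18.7 puts J and H at M ± 18.7·n: J = (15.3, 10.8), H = (-15.3, -10.8). Equal radii place B and A the same way about Z: B = Z + 18.7·n = (46.2, -33.3), A = Z − 18.7·n = (15.6, -54.8). Then |MA| = |A − M| = 57.0.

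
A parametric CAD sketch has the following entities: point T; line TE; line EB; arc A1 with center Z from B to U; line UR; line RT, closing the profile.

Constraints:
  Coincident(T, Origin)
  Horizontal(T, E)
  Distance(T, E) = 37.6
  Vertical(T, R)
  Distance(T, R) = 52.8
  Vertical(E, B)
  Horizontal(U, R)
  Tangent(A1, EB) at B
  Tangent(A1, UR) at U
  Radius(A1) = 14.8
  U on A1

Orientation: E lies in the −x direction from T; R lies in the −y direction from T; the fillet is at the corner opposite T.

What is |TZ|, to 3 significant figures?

44.3

T and R share the same x with |TR| = 52.8 and R on the −y side, so R = (0.00, -52.8). The virtual corner opposite T is at (-37.6, -52.8). Tangency of A1 to EB means the radius ZB is perpendicular to EB and the tangent condition forces ZU to be normal to UR, with radius 14.8, so the center Z sits 14.8 in from both sides at Z = (-22.8, -38.0). Then |TZ| = |Z − T| = 44.3.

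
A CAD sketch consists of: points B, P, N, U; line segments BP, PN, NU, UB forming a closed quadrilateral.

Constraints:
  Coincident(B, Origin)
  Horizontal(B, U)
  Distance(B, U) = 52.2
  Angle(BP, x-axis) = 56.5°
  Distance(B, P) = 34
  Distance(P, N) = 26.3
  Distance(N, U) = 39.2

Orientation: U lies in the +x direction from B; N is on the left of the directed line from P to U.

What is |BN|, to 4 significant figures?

57.61

Checks: |PN| = 26.30 ✓; |NU| = 39.20 ✓.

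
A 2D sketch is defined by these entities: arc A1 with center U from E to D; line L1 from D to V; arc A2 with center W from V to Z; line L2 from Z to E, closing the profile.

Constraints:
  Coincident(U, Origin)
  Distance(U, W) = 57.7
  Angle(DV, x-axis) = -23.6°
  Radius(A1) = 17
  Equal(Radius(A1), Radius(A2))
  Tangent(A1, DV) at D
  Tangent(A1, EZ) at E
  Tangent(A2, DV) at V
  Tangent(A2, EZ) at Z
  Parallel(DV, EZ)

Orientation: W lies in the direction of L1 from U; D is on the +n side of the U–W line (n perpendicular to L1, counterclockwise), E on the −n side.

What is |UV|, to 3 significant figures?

60.2

The slot axis is L1's direction at -23.6°, so u = (cos -23.6°, sin -23.6°) = (0.916, -0.400) and n = (−sin -23.6°, cos -23.6°) = (0.400, 0.916). U is at the origin and W lies 57.7 along u from U, so W = 57.7·u = (52.9, -23.1). Tangency of A1 to both parallel lines with radius 17.0 puts D and E at U ± 17.0·n: D = (6.81, 15.6), E = (-6.81, -15.6). Equal radii place V and Z the same way about W: V = W + 17.0·n = (59.7, -7.52), Z = W − 17.0·n = (46.1, -38.7). Then |UV| = |V − U| = 60.2.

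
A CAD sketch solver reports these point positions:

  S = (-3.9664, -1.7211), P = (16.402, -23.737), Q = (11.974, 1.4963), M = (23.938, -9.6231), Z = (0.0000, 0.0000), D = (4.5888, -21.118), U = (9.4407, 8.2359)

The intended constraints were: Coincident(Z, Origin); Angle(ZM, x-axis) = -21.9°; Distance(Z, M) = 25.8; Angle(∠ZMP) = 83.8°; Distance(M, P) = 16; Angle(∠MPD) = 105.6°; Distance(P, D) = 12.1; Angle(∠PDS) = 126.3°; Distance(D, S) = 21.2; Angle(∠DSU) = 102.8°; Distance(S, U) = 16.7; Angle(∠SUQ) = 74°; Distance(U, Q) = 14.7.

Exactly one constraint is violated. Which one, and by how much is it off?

Distance(U, Q) = 14.7 — off by 7.50.

Z = (0.00, 0.00) ✓; ZM at -21.90° ✓; |ZM| = 25.80 ✓; ∠ZMP = 83.80° ✓; |MP| = 16.00 ✓; ∠MPD = 105.6° ✓; |PD| = 12.10 ✓; ∠PDS = 126.3° ✓; |DS| = 21.20 ✓; ∠DSU = 102.8° ✓; |SU| = 16.70 ✓; ∠SUQ = 74.00° ✓; |UQ| = 7.200 ✗.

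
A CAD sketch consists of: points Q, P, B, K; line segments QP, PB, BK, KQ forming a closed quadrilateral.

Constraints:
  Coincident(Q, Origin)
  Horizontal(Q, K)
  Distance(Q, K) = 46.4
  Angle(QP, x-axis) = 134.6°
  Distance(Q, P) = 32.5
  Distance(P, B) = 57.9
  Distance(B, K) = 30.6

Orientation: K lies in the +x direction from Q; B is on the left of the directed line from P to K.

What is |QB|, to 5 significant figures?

44.913

Q is at the origin; QK is horizontal with |QK| = 46.4 and K in +x, so K = (46.4, 0). QP runs at 134.6° with |QP| = 32.5, so P = (-22.820, 23.141). B is determined by |PB| = 57.9 and |BK| = 30.6 together: it lies at the intersection of circle(P, 57.9) and circle(K, 30.6). With |PK| = 72.986, the foot of the radical line on PK is 53.044 from P and the perpendicular offset is √(57.9² − 53.044²) = 23.210. Taking the left-of-PK solution: B = (34.847, 28.335).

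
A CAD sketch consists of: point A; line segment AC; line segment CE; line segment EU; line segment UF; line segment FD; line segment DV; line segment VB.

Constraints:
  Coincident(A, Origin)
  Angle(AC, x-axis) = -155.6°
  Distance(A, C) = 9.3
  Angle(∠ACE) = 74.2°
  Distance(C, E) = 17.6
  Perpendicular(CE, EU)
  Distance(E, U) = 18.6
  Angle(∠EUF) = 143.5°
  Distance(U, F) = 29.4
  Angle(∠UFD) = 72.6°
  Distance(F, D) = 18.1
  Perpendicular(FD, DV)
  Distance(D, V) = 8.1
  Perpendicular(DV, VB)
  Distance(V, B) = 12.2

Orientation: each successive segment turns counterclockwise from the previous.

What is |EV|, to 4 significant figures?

31.44

A is at the origin; AC runs at -155.6° with length 9.3, so C = (-8.469, -3.842). ∠ACE = 74.2° gives CE at -49.80° from the x-axis; with |CE| = 17.6, E = (2.891, -17.28). CE ⟂ EU, so EU runs at 40.20°; with |EU| = 18.6, U = (17.10, -5.279). ∠EUF = 143.5° gives UF at 76.70° from the x-axis; with |UF| = 29.4, F = (23.86, 23.33). ∠UFD = 72.6° gives FD at -175.9° from the x-axis; with |FD| = 18.1, D = (5.807, 22.04). FD ⟂ DV, so DV runs at -85.90°; with |DV| = 8.1, V = (6.386, 13.96). Then |EV| = |V − E| = 31.44.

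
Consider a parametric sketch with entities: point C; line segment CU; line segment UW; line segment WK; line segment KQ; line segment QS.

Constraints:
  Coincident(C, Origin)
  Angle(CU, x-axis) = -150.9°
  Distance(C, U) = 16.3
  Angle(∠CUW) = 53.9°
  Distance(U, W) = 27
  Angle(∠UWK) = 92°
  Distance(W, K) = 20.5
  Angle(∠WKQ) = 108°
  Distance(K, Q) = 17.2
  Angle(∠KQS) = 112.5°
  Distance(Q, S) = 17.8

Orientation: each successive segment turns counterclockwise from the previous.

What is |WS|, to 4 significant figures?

30.50

C is at the origin; CU runs at -150.9° with length 16.3, so U = (-14.24, -7.927). ∠CUW = 53.9° gives UW at -24.80° from the x-axis; with |UW| = 27.0, W = (10.27, -19.25). ∠UWK = 92.0° gives WK at 63.20° from the x-axis; with |WK| = 20.5, K = (19.51, -0.9545). ∠WKQ = 108.0° gives KQ at 135.2° from the x-axis; with |KQ| = 17.2, Q = (7.306, 11.17). ∠KQS = 112.5° gives QS at -157.3° from the x-axis; with |QS| = 17.8, S = (-9.115, 4.296). Then |WS| = |S − W| = 30.50.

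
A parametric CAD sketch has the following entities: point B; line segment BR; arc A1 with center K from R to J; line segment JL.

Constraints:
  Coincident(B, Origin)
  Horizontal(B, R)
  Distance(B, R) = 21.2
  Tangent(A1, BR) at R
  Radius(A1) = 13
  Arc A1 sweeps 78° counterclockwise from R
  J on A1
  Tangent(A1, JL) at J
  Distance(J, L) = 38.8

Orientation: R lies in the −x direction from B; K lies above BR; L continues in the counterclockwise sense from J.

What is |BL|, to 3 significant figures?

48.3

B is at the origin; B and R share the same y with |BR| = 21.2 and R on the −x side, so R = (-21.2, 0.00). The tangent condition forces KR to be normal to BR, so K = R + (0, 13) = (-21.2, 13.0). On A1, R sits at bearing -90° from K; a 78° counterclockwise sweep puts J at bearing -12°, so J = K + 13.0·(cos -12°, sin -12°) = (-8.48, 10.3). A1 meets JL tangentially, so KJ is at right angles to JL, so JL runs along (−sin -12°, cos -12°); with |JL| = 38.8, L = (-0.417, 48.2). Then |BL| = |L − B| = 48.3.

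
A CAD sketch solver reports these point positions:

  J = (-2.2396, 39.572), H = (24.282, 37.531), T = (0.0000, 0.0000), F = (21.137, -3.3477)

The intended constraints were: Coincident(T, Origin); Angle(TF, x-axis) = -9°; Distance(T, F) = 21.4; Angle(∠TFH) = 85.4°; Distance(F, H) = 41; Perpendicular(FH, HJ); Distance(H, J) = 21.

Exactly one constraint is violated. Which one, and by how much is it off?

Distance(H, J) = 21 — off by 5.60.

T = (0.00, 0.00) ✓; TF at -9.000° ✓; |TF| = 21.40 ✓; ∠TFH = 85.40° ✓; |FH| = 41.00 ✓; ∠(FH, HJ) = 90.00° ✓; |HJ| = 26.60 ✗.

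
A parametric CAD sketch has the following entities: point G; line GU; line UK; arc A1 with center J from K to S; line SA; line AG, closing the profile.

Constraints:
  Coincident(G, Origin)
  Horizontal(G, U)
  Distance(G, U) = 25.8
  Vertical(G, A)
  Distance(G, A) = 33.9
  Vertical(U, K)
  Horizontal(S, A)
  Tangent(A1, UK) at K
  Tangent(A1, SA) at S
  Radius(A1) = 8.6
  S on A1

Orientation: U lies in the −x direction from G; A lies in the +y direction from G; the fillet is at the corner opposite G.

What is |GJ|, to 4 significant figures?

30.59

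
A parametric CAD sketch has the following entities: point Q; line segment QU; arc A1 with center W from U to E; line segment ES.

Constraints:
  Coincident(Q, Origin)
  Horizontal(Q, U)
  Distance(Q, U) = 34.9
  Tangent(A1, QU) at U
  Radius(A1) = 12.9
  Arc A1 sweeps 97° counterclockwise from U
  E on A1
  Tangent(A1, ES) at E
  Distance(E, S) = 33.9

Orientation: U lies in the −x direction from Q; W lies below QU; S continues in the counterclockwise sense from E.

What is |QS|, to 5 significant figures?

64.916

Q is at the origin; QU is horizontal with |QU| = 34.9 and U on the −x side, so U = (-34.900, 0.0000). The tangent condition forces WU to be normal to QU, so W = U + (0, -12.9) = (-34.900, -12.900). On A1, U sits at bearing 90° from W; a 97° counterclockwise sweep puts E at bearing 187°, so E = W + 12.9·(cos 187°, sin 187°) = (-47.704, -14.472). The tangent condition forces WE to be normal to ES, so ES runs along (−sin 187°, cos 187°); with |ES| = 33.9, S = (-43.572, -48.119). Then |QS| = |S − Q| = 64.916.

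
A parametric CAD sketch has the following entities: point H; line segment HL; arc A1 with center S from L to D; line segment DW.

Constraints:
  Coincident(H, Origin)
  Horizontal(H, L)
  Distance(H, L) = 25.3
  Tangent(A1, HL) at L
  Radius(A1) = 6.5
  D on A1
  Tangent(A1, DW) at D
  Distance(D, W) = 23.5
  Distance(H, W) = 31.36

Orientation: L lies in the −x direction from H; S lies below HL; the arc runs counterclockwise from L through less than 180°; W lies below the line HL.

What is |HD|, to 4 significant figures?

31.97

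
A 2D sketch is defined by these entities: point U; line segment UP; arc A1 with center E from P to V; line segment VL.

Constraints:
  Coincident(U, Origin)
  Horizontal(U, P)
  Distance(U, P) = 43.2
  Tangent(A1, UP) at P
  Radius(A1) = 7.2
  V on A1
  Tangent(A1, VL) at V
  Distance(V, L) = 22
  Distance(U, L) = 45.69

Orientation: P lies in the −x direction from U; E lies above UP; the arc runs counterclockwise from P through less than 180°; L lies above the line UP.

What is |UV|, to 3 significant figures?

36.7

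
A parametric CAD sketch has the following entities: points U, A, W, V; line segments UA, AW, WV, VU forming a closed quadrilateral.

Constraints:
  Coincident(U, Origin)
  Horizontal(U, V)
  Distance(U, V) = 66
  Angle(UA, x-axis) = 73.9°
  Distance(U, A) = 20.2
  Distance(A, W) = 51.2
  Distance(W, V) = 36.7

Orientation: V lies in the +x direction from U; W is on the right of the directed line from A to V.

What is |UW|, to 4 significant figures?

42.23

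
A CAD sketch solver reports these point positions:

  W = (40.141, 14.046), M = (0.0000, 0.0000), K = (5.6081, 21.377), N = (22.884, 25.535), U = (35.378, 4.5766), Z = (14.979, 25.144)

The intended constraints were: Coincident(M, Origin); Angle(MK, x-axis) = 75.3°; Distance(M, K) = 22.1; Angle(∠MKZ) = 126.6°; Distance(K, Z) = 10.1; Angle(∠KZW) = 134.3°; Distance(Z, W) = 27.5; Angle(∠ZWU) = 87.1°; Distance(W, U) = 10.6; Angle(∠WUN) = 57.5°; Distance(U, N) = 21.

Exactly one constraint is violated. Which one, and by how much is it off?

Distance(U, N) = 21 — off by 3.40.

M = (0.00, 0.00) ✓; MK at 75.30° ✓; |MK| = 22.10 ✓; ∠MKZ = 126.6° ✓; |KZ| = 10.10 ✓; ∠KZW = 134.3° ✓; |ZW| = 27.50 ✓; ∠ZWU = 87.10° ✓; |WU| = 10.60 ✓; ∠WUN = 57.50° ✓; |UN| = 24.40 ✗.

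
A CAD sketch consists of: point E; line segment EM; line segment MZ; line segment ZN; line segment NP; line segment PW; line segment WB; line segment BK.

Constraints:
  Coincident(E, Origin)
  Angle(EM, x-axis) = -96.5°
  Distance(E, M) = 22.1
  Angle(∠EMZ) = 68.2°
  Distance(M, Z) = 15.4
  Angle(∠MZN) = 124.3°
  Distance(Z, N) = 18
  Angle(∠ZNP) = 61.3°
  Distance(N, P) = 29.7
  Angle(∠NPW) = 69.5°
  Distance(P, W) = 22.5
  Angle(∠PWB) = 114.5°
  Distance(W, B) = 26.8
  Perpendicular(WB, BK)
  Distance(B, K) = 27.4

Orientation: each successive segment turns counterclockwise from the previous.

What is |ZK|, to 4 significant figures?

25.43

E is at the origin; EM runs at -96.5° with length 22.1, so M = (-2.502, -21.96). ∠EMZ = 68.2° gives MZ at 15.30° from the x-axis; with |MZ| = 15.4, Z = (12.35, -17.89). ∠MZN = 124.3° gives ZN at 71.00° from the x-axis; with |ZN| = 18.0, N = (18.21, -0.8750). ∠ZNP = 61.3° gives NP at -170.3° from the x-axis; with |NP| = 29.7, P = (-11.06, -5.879). ∠NPW = 69.5° gives PW at -59.80° from the x-axis; with |PW| = 22.5, W = (0.2552, -25.33). ∠PWB = 114.5° gives WB at 5.700° from the x-axis; with |WB| = 26.8, B = (26.92, -22.66). WB ⟂ BK, so BK runs at 95.70°; with |BK| = 27.4, K = (24.20, 4.601). Then |ZK| = |K − Z| = 25.43.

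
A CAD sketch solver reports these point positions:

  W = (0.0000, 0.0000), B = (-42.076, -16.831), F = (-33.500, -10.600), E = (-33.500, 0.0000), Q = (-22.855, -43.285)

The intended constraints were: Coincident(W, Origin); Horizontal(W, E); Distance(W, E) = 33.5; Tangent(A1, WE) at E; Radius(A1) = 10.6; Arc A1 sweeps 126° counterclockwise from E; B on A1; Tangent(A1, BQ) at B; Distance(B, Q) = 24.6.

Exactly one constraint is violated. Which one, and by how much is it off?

Distance(B, Q) = 24.6 — off by 8.10.

W = (0.00, 0.00) ✓; W.y = 0.00, E.y = 0.00 ✓; |WE| = 33.50 ✓; ∠(FE, EW) = 90.00° ✓; |FE| = 10.60 ✓; bearing(F→B) − bearing(F→E) = 126.0° ✓; |FB| = 10.60 ✓; ∠(FB, BQ) = 90.00° ✓; |BQ| = 32.70 ✗.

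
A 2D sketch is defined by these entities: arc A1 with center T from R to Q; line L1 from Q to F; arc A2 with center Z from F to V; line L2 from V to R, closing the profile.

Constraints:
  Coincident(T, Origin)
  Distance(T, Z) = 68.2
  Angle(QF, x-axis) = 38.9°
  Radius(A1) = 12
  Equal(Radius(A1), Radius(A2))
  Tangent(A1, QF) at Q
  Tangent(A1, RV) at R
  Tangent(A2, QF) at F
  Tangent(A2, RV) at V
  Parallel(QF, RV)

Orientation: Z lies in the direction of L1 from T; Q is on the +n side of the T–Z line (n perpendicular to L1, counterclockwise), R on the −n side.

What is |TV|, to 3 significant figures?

69.2

The slot axis is L1's direction at 38.9°, so u = (cos 38.9°, sin 38.9°) = (0.778, 0.628) and n = (−sin 38.9°, cos 38.9°) = (-0.628, 0.778). T is at the origin and Z lies 68.2 along u from T, so Z = 68.2·u = (53.1, 42.8). Tangency of A1 to both parallel lines with radius 12.0 puts Q and R at T ± 12.0·n: Q = (-7.54, 9.34), R = (7.54, -9.34). Equal radii place F and V the same way about Z: F = Z + 12.0·n = (45.5, 52.2), V = Z − 12.0·n = (60.6, 33.5). Then |TV| = |V − T| = 69.2.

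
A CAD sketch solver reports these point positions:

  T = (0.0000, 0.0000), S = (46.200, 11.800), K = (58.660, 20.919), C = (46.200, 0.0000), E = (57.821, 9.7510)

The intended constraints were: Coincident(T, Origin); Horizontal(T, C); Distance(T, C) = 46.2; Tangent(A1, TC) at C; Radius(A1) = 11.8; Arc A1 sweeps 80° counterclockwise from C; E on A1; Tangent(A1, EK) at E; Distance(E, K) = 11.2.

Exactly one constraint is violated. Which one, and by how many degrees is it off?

Tangent(A1, EK) at E — off by 5.70°.

T = (0.00, 0.00) ✓; T.y = 0.00, C.y = 0.00 ✓; |TC| = 46.20 ✓; ∠(SC, CT) = 90.00° ✓; |SC| = 11.80 ✓; bearing(S→E) − bearing(S→C) = 80.00° ✓; |SE| = 11.80 ✓; ∠(SE, EK) = 84.30° ✗; |EK| = 11.20 ✓.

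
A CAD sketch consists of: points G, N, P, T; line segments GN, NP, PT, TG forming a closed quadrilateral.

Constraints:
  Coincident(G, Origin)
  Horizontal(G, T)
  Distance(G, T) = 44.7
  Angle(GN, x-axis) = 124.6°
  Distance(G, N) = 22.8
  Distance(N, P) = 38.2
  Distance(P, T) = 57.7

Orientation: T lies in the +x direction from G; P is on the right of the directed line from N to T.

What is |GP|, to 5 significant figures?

21.584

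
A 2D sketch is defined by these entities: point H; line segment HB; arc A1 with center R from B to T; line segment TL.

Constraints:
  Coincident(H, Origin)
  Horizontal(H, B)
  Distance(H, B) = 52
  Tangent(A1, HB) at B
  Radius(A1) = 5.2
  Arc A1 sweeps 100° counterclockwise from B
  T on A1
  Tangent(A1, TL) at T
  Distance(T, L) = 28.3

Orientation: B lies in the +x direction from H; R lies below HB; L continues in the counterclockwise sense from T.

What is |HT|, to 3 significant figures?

47.3

H is at the origin; H and B share the same y with |HB| = 52.0 and B on the +x side, so B = (52.0, 0.00). The tangent condition forces RB to be normal to HB, so R = B + (0, -5.2) = (52.0, -5.20). On A1, B sits at bearing 90° from R; a 100° counterclockwise sweep puts T at bearing 190°, so T = R + 5.2·(cos 190°, sin 190°) = (46.9, -6.10). Then |HT| = |T − H| = 47.3.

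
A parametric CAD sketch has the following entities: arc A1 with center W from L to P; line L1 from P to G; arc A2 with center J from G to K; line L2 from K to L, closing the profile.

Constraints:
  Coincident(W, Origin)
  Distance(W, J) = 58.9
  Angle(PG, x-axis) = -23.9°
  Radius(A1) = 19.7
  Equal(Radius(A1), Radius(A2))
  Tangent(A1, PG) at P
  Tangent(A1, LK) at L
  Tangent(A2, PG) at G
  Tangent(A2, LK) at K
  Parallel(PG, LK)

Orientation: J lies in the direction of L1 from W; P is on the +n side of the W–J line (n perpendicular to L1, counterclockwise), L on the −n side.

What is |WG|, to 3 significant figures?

62.1

Tangency of A1 to both parallel lines with radius 19.7 puts P and L at W ± 19.7·n: P = (7.98, 18.0), L = (-7.98, -18.0). Equal radii place G and K the same way about J: G = J + 19.7·n = (61.8, -5.85), K = J − 19.7·n = (45.9, -41.9). Then |WG| = |G − W| = 62.1.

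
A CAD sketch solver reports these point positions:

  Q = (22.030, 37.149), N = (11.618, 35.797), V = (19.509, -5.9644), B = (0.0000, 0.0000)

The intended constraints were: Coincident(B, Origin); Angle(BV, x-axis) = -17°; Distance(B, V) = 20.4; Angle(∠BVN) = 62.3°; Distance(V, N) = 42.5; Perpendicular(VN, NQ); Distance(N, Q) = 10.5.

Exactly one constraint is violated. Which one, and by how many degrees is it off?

Perpendicular(VN, NQ) — off by 3.30°.

B = (0.00, 0.00) ✓; BV at -17.00° ✓; |BV| = 20.40 ✓; ∠BVN = 62.30° ✓; |VN| = 42.50 ✓; ∠(VN, NQ) = 93.30° ✗; |NQ| = 10.50 ✓.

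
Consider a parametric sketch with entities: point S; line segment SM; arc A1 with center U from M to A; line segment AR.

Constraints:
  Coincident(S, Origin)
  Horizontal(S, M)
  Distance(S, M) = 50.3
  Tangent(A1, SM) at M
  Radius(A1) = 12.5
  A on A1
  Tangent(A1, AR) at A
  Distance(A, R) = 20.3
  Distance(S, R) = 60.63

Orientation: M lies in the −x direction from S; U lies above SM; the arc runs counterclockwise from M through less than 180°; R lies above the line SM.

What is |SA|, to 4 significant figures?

43.26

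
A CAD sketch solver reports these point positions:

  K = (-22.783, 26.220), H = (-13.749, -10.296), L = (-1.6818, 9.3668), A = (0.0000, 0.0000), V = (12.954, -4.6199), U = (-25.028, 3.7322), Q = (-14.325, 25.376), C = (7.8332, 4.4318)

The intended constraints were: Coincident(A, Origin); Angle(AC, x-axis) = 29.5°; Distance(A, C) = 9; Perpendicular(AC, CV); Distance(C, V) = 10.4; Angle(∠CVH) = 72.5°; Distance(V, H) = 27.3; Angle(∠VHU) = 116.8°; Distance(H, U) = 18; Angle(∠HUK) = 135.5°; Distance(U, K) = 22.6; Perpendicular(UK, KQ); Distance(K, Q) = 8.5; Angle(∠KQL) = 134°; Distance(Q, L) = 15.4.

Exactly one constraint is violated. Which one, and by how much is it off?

Distance(Q, L) = 15.4 — off by 5.00.

A = (0.00, 0.00) ✓; AC at 29.50° ✓; |AC| = 9.000 ✓; ∠(AC, CV) = 90.00° ✓; |CV| = 10.40 ✓; ∠CVH = 72.50° ✓; |VH| = 27.30 ✓; ∠VHU = 116.8° ✓; |HU| = 18.00 ✓; ∠HUK = 135.5° ✓; |UK| = 22.60 ✓; ∠(UK, KQ) = 90.00° ✓; |KQ| = 8.500 ✓; ∠KQL = 134.0° ✓; |QL| = 20.40 ✗.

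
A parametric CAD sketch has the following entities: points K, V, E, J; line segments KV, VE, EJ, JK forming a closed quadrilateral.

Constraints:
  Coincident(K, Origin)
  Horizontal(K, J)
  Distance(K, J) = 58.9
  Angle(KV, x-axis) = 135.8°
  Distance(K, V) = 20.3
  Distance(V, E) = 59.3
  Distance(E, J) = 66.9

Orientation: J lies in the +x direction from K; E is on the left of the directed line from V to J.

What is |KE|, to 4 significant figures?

63.27

K is at the origin; K and J share the same y with |KJ| = 58.9 and J in +x, so J = (58.9, 0). KV runs at 135.8° with |KV| = 20.3, so V = (-14.55, 14.15). E is determined by |VE| = 59.3 and |EJ| = 66.9 together: it lies at the intersection of circle(V, 59.3) and circle(J, 66.9). With |VJ| = 74.80, the foot of the radical line on VJ is 30.99 from V and the perpendicular offset is √(59.3² − 30.99²) = 50.56. Taking the left-of-VJ solution: E = (25.44, 57.93).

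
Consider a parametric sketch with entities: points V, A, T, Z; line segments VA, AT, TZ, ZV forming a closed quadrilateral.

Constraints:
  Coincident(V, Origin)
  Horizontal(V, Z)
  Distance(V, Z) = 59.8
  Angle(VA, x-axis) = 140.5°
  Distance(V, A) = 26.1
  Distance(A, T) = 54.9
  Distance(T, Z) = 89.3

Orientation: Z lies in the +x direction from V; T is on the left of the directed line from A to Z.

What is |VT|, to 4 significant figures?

67.26

Checks: |AT| = 54.90 ✓; |TZ| = 89.30 ✓.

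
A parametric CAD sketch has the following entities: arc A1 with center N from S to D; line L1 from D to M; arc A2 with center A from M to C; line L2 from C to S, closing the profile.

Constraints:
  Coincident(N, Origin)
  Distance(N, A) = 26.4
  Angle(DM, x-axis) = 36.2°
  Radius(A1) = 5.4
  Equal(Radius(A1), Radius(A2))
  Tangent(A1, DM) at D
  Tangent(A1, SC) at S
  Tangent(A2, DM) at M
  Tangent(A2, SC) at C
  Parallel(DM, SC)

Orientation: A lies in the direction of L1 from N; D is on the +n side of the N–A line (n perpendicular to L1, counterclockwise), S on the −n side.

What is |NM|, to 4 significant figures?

26.95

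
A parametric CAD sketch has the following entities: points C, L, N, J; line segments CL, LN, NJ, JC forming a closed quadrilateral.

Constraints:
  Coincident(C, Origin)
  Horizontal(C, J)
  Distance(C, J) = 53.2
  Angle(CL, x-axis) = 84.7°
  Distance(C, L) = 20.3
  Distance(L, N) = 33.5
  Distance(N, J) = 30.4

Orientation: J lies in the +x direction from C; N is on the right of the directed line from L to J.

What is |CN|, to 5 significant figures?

23.956

C is at the origin; C and J share the same y with |CJ| = 53.2 and J in +x, so J = (53.2, 0). CL runs at 84.7° with |CL| = 20.3, so L = (1.8751, 20.213). N is determined by |LN| = 33.5 and |NJ| = 30.4 together: it lies at the intersection of circle(L, 33.5) and circle(J, 30.4). With |LJ| = 55.162, the foot of the radical line on LJ is 29.376 from L and the perpendicular offset is √(33.5² − 29.376²) = 16.102. Taking the right-of-LJ solution: N = (23.308, -5.5334).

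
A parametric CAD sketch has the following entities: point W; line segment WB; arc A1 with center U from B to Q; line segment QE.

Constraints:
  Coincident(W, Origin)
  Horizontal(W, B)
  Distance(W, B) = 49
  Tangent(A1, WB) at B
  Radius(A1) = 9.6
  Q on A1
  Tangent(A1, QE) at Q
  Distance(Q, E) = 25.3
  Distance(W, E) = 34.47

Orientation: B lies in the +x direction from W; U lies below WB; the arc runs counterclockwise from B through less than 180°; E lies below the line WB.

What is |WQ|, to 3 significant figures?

41.7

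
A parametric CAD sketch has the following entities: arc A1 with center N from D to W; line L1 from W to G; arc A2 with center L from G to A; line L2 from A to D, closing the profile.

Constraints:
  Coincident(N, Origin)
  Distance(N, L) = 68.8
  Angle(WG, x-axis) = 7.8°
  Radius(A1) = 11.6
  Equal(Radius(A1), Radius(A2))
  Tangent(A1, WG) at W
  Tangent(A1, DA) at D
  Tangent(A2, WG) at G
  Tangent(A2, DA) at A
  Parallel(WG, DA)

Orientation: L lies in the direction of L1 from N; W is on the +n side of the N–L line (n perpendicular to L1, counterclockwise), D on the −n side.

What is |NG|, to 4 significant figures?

69.77

The slot axis is L1's direction at 7.8°, so u = (cos 7.8°, sin 7.8°) = (0.9907, 0.1357) and n = (−sin 7.8°, cos 7.8°) = (-0.1357, 0.9907). N is at the origin and L lies 68.8 along u from N, so L = 68.8·u = (68.16, 9.337). Tangency of A1 to both parallel lines with radius 11.6 puts W and D at N ± 11.6·n: W = (-1.574, 11.49), D = (1.574, -11.49). Equal radii place G and A the same way about L: G = L + 11.6·n = (66.59, 20.83), A = L − 11.6·n = (69.74, -2.155). Then |NG| = |G − N| = 69.77.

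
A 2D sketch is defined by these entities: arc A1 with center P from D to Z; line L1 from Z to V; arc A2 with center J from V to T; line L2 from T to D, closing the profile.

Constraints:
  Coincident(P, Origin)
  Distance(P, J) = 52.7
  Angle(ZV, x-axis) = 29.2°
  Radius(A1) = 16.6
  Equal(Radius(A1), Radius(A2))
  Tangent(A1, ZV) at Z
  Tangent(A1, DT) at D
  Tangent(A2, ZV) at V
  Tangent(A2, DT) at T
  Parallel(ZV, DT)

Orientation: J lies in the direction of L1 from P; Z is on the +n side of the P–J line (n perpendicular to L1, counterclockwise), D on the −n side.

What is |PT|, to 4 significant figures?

55.25

The slot axis is L1's direction at 29.2°, so u = (cos 29.2°, sin 29.2°) = (0.8729, 0.4879) and n = (−sin 29.2°, cos 29.2°) = (-0.4879, 0.8729). P is at the origin and J lies 52.7 along u from P, so J = 52.7·u = (46.00, 25.71). Tangency of A1 to both parallel lines with radius 16.6 puts Z and D at P ± 16.6·n: Z = (-8.098, 14.49), D = (8.098, -14.49). Equal radii place V and T the same way about J: V = J + 16.6·n = (37.90, 40.20), T = J − 16.6·n = (54.10, 11.22). Then |PT| = |T − P| = 55.25.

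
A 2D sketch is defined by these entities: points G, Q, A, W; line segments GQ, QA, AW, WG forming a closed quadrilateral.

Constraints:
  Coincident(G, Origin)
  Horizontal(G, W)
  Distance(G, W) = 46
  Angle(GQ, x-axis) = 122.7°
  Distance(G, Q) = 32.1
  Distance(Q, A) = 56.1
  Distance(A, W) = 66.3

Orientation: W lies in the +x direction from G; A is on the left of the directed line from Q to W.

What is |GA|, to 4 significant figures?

68.09

Checks: GQ at 122.7° ✓; |QA| = 56.10 ✓; |AW| = 66.30 ✓.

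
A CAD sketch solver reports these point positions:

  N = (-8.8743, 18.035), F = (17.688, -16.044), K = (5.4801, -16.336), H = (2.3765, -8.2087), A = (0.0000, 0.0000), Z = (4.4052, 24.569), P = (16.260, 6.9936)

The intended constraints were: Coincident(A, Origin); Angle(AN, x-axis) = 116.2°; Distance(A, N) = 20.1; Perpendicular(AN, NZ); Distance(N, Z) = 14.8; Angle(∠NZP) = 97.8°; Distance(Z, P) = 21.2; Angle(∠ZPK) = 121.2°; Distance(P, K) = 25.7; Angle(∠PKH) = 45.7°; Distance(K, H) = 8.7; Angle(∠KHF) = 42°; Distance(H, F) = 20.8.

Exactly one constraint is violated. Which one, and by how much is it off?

Distance(H, F) = 20.8 — off by 3.60.

A = (0.00, 0.00) ✓; AN at 116.2° ✓; |AN| = 20.10 ✓; ∠(AN, NZ) = 90.00° ✓; |NZ| = 14.80 ✓; ∠NZP = 97.80° ✓; |ZP| = 21.20 ✓; ∠ZPK = 121.2° ✓; |PK| = 25.70 ✓; ∠PKH = 45.70° ✓; |KH| = 8.700 ✓; ∠KHF = 42.00° ✓; |HF| = 17.20 ✗.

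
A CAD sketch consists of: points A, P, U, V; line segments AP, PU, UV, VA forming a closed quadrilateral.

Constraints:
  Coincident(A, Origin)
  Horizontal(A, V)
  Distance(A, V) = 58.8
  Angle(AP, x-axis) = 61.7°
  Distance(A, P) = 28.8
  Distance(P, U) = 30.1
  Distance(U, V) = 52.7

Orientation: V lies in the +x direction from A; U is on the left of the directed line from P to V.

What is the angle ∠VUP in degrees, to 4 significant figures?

71.59°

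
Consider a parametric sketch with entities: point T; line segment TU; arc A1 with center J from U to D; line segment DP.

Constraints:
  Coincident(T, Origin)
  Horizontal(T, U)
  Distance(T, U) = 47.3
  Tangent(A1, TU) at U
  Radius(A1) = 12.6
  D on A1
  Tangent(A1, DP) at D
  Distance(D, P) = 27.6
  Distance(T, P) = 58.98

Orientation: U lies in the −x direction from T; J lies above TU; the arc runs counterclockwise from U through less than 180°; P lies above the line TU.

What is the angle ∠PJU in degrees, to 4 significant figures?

168.2°

Checks: |TU| = 47.30 ✓; |JD| = 12.60 ✓; ∠(JD, DP) = 90.00° ✓; |DP| = 27.60 ✓; |TP| = 58.98 ✓.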